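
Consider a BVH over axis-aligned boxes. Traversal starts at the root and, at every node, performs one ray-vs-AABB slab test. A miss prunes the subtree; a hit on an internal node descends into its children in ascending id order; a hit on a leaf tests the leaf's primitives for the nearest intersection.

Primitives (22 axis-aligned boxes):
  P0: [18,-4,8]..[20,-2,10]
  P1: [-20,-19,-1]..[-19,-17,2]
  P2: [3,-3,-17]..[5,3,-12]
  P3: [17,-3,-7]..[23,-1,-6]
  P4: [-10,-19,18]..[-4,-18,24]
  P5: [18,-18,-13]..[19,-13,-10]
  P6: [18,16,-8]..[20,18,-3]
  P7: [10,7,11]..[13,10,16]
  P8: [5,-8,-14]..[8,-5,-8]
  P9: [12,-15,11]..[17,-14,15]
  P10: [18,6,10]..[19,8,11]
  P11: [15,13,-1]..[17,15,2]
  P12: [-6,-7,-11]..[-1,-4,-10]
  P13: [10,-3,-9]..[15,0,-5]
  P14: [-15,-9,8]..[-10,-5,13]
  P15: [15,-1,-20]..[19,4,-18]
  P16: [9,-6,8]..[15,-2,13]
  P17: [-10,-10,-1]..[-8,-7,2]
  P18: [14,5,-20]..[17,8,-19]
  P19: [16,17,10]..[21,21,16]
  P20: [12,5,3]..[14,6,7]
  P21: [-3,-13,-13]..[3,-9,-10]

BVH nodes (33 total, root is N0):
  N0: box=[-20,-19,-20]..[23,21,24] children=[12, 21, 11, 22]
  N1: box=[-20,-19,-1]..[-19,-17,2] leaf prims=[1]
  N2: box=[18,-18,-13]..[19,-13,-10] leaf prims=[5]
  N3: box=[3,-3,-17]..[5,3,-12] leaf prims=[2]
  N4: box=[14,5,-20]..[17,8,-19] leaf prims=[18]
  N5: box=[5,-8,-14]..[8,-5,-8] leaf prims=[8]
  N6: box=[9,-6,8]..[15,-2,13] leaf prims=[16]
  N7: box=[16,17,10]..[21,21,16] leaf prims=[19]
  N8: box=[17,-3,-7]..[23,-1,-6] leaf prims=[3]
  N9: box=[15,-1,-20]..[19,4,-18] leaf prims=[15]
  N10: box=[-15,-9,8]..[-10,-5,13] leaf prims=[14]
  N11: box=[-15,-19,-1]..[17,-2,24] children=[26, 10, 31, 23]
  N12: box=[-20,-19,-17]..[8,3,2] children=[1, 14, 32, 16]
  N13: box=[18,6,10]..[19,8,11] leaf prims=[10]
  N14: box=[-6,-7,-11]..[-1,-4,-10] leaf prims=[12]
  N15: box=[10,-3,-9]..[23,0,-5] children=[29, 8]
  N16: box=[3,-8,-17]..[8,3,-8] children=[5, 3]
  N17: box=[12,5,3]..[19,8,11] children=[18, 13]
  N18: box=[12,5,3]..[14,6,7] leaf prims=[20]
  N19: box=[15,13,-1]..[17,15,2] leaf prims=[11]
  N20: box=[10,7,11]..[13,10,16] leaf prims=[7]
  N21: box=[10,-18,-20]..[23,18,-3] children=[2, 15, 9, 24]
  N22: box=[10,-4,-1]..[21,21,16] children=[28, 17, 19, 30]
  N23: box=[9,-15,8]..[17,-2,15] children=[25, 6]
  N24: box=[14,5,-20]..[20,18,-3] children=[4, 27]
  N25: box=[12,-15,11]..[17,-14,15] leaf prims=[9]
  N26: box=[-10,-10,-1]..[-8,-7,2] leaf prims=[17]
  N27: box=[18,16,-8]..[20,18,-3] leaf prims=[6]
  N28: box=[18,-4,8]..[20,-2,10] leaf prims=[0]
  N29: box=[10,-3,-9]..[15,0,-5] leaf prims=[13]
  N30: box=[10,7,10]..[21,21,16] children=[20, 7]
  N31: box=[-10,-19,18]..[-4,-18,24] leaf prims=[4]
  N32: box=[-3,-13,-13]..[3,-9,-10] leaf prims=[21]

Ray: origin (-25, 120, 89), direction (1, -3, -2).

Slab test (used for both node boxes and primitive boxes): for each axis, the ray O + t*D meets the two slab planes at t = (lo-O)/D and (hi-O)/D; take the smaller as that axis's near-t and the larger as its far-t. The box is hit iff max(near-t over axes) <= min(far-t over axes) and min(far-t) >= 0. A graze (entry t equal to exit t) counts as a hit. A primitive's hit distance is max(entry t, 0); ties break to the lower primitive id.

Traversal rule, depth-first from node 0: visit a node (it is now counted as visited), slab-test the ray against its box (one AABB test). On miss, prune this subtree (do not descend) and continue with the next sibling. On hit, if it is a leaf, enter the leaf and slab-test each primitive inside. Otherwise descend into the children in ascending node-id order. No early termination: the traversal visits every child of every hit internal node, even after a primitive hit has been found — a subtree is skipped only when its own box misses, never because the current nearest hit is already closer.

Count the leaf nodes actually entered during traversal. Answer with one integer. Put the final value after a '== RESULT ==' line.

Trace the traversal:
N0 x:[5,48] y:[33,139/3] z:[65/2,109/2] -> hit [33,139/3], descend [11, 12, 21, 22]
  N11 x:[10,42] y:[122/3,139/3] z:[65/2,45] -> hit [122/3,42], descend [10, 23, 26, 31]
    N10 x:[10,15] y:[125/3,43] z:[38,81/2] -> miss, prune
    N23 x:[34,42] y:[122/3,45] z:[37,81/2] -> miss, prune
    N26 x:[15,17] y:[127/3,130/3] z:[87/2,45] -> miss, prune
    N31 x:[15,21] y:[46,139/3] z:[65/2,71/2] -> miss, prune
  N12 x:[5,33] y:[39,139/3] z:[87/2,53] -> miss, prune
  N21 x:[35,48] y:[34,46] z:[46,109/2] -> hit [46,46], descend [2, 9, 15, 24]
    N2 x:[43,44] y:[133/3,46] z:[99/2,51] -> miss, prune
    N9 x:[40,44] y:[116/3,121/3] z:[107/2,109/2] -> miss, prune
    N15 x:[35,48] y:[40,41] z:[47,49] -> miss, prune
    N24 x:[39,45] y:[34,115/3] z:[46,109/2] -> miss, prune
  N22 x:[35,46] y:[33,124/3] z:[73/2,45] -> hit [73/2,124/3], descend [17, 19, 28, 30]
    N17 x:[37,44] y:[112/3,115/3] z:[39,43] -> miss, prune
    N19 x:[40,42] y:[35,107/3] z:[87/2,45] -> miss, prune
    N28 x:[43,45] y:[122/3,124/3] z:[79/2,81/2] -> miss, prune
    N30 x:[35,46] y:[33,113/3] z:[73/2,79/2] -> hit [73/2,113/3], descend [7, 20]
      N7 x:[41,46] y:[33,103/3] z:[73/2,79/2] -> miss, prune
      N20 x:[35,38] y:[110/3,113/3] z:[73/2,39] -> hit [110/3,113/3] leaf, test {P7@t=110/3}

Summary -> nodes [0, 11, 10, 23, 26, 31, 12, 21, 2, 9, 15, 24, 22, 17, 19, 28, 30, 7, 20]; box-tests=19; leaf-entries=1; first=P7

== RESULT ==
1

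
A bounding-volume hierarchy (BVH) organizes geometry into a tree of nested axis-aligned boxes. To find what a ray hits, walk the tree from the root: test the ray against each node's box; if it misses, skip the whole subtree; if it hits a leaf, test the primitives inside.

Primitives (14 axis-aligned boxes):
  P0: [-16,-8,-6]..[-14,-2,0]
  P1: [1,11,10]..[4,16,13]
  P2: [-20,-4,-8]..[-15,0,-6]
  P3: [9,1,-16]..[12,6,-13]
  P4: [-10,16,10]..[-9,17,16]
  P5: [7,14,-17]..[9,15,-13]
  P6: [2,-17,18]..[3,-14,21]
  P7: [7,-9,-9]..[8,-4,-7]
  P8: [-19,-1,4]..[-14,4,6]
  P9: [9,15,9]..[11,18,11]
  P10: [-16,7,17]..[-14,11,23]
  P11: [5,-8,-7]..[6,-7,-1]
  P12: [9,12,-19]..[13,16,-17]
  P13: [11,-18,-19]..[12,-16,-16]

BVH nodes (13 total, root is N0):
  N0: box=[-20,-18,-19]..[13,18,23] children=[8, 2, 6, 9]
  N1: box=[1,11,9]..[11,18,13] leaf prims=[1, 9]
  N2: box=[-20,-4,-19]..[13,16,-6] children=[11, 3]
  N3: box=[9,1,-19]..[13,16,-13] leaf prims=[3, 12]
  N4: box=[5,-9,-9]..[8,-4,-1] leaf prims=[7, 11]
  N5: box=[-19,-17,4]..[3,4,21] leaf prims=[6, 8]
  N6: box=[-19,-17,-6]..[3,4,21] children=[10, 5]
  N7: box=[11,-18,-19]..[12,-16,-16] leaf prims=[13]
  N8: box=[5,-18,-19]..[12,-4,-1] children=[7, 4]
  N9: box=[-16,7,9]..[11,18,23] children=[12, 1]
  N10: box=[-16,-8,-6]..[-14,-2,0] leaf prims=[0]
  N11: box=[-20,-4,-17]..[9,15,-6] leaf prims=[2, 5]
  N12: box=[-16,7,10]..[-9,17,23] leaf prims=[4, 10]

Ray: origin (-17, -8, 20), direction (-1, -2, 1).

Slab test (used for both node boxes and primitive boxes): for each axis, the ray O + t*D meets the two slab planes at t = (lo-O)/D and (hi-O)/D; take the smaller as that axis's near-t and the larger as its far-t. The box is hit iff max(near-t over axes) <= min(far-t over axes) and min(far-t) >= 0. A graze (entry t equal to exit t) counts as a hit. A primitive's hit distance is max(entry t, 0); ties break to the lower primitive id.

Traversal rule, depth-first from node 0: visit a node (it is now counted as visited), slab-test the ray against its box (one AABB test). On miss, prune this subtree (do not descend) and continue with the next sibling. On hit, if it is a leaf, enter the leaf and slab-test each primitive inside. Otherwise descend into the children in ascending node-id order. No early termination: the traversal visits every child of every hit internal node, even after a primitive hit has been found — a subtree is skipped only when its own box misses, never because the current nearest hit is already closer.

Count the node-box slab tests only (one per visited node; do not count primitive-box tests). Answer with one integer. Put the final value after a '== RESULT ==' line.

Trace the traversal:
N0 x:[-30,3] y:[-13,5] z:[-39,3] -> hit [-13,3], descend [2, 6, 8, 9]
  N2 x:[-30,3] y:[-12,-2] z:[-39,-26] -> miss, prune
  N6 x:[-20,2] y:[-6,9/2] z:[-26,1] -> hit [-6,1], descend [5, 10]
    N5 x:[-20,2] y:[-6,9/2] z:[-16,1] -> hit [-6,1] leaf, test {P6(miss), P8(miss)}
    N10 x:[-3,-1] y:[-3,0] z:[-26,-20] -> miss, prune
  N8 x:[-29,-22] y:[-2,5] z:[-39,-21] -> miss, prune
  N9 x:[-28,-1] y:[-13,-15/2] z:[-11,3] -> miss, prune

7 AABB tests over nodes [0, 2, 6, 5, 10, 8, 9]; 1 leaf entered; closest miss.

== RESULT ==
7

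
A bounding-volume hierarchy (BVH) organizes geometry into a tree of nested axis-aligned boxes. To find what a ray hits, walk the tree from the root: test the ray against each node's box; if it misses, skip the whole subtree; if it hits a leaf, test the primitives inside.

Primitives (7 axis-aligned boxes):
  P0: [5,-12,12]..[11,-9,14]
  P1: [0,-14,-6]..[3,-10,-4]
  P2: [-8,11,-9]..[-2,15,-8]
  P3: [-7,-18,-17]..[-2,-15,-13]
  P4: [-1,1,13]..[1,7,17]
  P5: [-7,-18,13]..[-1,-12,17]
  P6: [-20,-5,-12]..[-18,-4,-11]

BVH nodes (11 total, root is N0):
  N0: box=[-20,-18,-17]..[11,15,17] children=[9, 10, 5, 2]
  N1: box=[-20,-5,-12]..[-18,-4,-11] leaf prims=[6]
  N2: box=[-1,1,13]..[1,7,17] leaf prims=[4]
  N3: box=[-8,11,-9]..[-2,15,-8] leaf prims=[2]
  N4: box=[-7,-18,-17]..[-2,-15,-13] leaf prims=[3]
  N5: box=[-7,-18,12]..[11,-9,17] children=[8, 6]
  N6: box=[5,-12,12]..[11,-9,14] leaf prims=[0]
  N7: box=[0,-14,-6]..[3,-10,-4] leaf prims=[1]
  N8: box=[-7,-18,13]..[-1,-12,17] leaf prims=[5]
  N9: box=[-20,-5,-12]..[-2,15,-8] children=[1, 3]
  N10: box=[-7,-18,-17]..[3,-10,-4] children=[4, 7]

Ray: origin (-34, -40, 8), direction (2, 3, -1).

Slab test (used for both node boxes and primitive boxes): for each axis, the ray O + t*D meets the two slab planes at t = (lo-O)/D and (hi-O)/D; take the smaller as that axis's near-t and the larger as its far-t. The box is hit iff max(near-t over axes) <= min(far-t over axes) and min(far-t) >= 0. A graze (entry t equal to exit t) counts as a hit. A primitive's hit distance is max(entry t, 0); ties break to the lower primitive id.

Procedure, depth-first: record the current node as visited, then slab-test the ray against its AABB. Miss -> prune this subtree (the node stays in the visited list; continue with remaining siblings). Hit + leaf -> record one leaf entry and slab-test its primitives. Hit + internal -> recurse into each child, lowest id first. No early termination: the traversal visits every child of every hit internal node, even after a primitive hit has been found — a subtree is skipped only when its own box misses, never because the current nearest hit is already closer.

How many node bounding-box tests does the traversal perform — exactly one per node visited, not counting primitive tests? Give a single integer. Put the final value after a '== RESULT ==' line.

Trace the traversal:
N0 x:[7,45/2] y:[22/3,55/3] z:[-9,25] -> hit [22/3,55/3], descend [2, 5, 9, 10]
  N2 x:[33/2,35/2] y:[41/3,47/3] z:[-9,-5] -> miss, prune
  N5 x:[27/2,45/2] y:[22/3,31/3] z:[-9,-4] -> miss, prune
  N9 x:[7,16] y:[35/3,55/3] z:[16,20] -> hit [16,16], descend [1, 3]
    N1 x:[7,8] y:[35/3,12] z:[19,20] -> miss, prune
    N3 x:[13,16] y:[17,55/3] z:[16,17] -> miss, prune
  N10 x:[27/2,37/2] y:[22/3,10] z:[12,25] -> miss, prune

order=[0, 2, 5, 9, 1, 3, 10]  |boxes|=7  |leaves|=0  hit=miss

== RESULT ==
7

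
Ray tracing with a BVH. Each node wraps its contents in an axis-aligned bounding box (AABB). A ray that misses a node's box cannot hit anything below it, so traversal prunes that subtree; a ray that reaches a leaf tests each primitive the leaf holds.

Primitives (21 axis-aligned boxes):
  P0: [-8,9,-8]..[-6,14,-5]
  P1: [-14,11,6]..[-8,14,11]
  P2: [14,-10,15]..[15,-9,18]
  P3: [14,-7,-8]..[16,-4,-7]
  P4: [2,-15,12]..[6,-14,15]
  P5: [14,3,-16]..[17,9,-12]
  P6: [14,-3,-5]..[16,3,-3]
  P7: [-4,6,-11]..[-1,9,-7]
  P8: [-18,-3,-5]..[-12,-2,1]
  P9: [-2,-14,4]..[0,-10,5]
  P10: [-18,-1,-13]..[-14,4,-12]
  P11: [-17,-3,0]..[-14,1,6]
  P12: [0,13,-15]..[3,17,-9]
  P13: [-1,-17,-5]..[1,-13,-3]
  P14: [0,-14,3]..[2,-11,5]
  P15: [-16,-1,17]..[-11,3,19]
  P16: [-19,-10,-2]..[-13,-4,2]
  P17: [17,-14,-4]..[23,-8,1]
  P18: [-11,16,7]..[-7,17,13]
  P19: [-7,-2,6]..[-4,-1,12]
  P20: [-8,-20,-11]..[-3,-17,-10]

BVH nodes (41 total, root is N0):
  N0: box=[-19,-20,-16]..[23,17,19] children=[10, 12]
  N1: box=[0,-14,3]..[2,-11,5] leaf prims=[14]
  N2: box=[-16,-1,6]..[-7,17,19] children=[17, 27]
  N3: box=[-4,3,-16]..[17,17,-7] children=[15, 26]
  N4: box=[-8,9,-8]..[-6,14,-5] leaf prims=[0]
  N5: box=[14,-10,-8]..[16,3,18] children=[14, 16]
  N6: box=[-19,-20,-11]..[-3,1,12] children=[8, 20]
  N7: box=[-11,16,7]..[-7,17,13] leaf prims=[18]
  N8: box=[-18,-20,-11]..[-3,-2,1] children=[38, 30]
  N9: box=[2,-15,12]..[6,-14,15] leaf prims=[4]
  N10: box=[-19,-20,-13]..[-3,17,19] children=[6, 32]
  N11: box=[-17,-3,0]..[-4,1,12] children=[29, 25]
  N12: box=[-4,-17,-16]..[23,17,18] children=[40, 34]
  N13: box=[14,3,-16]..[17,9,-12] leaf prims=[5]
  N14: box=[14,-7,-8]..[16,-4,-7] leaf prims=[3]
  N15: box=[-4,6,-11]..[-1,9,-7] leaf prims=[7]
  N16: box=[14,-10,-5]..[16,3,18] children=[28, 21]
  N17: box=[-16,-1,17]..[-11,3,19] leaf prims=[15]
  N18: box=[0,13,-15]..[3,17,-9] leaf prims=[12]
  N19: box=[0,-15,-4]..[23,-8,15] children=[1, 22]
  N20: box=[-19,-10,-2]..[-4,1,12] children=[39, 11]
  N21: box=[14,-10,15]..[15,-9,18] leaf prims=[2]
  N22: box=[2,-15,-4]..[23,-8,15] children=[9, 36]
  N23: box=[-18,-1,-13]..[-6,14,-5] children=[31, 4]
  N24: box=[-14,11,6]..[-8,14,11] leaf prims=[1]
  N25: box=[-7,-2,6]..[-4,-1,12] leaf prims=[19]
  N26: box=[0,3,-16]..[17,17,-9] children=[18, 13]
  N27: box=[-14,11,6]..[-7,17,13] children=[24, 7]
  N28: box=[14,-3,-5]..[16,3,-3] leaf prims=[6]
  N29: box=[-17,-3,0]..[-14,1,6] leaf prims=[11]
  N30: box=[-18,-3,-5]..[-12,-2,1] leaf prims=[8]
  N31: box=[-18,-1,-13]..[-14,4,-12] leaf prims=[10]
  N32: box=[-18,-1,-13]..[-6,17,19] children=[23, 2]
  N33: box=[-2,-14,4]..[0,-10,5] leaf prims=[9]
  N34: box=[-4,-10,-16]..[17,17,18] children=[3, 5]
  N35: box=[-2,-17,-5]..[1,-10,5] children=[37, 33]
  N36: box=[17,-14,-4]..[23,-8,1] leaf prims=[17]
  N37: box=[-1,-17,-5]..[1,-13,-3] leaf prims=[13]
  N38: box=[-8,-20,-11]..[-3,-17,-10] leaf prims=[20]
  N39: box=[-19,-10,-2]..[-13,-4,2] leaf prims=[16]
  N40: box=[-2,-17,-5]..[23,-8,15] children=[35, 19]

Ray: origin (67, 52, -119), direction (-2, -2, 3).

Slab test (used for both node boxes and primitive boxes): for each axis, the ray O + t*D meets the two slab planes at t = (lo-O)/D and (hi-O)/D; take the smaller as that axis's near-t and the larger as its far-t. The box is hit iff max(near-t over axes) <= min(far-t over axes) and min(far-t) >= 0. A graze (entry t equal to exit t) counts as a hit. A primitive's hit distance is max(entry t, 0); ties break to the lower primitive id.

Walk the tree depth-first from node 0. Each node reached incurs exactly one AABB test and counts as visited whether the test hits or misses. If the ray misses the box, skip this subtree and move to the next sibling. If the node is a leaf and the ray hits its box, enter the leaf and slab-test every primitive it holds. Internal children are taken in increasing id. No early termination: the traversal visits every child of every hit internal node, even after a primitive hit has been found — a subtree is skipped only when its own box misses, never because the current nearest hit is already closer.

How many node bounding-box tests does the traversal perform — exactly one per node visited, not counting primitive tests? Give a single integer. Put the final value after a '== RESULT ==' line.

Trace the traversal:
N0 x:[22,43] y:[35/2,36] z:[103/3,46] -> hit [103/3,36], descend [10, 12]
  N10 x:[35,43] y:[35/2,36] z:[106/3,46] -> hit [106/3,36], descend [6, 32]
    N6 x:[35,43] y:[51/2,36] z:[36,131/3] -> hit [36,36], descend [8, 20]
      N8 x:[35,85/2] y:[27,36] z:[36,40] -> hit [36,36], descend [30, 38]
        N30 x:[79/2,85/2] y:[27,55/2] z:[38,40] -> miss, prune
        N38 x:[35,75/2] y:[69/2,36] z:[36,109/3] -> hit [36,36] leaf, test {P20@t=36}
      N20 x:[71/2,43] y:[51/2,31] z:[39,131/3] -> miss, prune
    N32 x:[73/2,85/2] y:[35/2,53/2] z:[106/3,46] -> miss, prune
  N12 x:[22,71/2] y:[35/2,69/2] z:[103/3,137/3] -> hit [103/3,69/2], descend [34, 40]
    N34 x:[25,71/2] y:[35/2,31] z:[103/3,137/3] -> miss, prune
    N40 x:[22,69/2] y:[30,69/2] z:[38,134/3] -> miss, prune

Summary -> nodes [0, 10, 6, 8, 30, 38, 20, 32, 12, 34, 40]; box-tests=11; leaf-entries=1; first=P20

== RESULT ==
11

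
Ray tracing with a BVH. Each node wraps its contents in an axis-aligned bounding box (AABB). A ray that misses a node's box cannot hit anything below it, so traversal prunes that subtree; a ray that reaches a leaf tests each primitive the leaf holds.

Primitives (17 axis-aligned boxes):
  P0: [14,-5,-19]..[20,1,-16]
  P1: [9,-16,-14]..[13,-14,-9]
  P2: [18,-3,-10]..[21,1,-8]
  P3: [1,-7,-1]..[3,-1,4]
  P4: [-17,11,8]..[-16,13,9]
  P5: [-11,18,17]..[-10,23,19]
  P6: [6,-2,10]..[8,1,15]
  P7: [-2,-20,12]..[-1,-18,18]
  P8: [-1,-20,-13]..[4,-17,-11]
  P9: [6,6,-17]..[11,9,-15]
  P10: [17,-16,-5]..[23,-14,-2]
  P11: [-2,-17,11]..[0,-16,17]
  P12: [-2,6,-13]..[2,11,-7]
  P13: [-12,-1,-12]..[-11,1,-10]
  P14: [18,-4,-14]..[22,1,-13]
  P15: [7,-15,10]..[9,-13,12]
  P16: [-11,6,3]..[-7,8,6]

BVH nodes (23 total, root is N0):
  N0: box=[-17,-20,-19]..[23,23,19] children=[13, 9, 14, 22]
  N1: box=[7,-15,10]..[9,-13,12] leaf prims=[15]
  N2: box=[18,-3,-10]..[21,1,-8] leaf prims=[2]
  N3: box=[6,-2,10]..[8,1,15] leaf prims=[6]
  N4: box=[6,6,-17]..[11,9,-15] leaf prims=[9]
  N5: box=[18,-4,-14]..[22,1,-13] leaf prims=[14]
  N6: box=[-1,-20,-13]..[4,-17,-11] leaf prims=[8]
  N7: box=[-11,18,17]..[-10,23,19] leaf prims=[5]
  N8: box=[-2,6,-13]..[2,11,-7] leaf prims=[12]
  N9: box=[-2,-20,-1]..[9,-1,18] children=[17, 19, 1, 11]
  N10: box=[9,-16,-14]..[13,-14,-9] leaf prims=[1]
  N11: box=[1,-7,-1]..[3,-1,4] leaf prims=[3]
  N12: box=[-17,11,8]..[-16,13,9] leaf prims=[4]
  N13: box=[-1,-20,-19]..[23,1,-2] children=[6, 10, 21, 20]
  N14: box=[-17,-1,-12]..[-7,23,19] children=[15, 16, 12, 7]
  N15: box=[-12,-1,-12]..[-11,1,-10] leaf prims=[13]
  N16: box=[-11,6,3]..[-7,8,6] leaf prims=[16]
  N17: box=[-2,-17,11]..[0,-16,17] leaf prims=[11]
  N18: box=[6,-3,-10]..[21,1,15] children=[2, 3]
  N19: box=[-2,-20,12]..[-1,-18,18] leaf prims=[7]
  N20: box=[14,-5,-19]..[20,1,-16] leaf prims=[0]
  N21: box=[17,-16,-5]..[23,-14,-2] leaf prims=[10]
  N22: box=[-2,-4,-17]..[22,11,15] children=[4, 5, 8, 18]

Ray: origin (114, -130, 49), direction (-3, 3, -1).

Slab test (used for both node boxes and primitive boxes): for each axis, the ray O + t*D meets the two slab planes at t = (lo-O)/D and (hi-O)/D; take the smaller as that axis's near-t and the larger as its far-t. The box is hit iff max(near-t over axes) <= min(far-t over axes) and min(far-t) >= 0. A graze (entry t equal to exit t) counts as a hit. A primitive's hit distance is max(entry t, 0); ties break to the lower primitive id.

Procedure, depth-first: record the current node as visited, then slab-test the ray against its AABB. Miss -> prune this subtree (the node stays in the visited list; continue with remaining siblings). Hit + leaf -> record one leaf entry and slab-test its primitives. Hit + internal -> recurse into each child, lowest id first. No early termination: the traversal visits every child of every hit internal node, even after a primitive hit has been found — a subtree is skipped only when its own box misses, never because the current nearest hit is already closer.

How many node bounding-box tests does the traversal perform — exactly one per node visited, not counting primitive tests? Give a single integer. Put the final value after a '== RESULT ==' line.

Traverse from the root:
N0 x:[91/3,131/3] y:[110/3,51] z:[30,68] -> hit [110/3,131/3], descend [9, 13, 14, 22]
  N9 x:[35,116/3] y:[110/3,43] z:[31,50] -> hit [110/3,116/3], descend [1, 11, 17, 19]
    N1 x:[35,107/3] y:[115/3,39] z:[37,39] -> miss, prune
    N11 x:[37,113/3] y:[41,43] z:[45,50] -> miss, prune
    N17 x:[38,116/3] y:[113/3,38] z:[32,38] -> hit [38,38] leaf, test {P11@t=38}
    N19 x:[115/3,116/3] y:[110/3,112/3] z:[31,37] -> miss, prune
  N13 x:[91/3,115/3] y:[110/3,131/3] z:[51,68] -> miss, prune
  N14 x:[121/3,131/3] y:[43,51] z:[30,61] -> hit [43,131/3], descend [7, 12, 15, 16]
    N7 x:[124/3,125/3] y:[148/3,51] z:[30,32] -> miss, prune
    N12 x:[130/3,131/3] y:[47,143/3] z:[40,41] -> miss, prune
    N15 x:[125/3,42] y:[43,131/3] z:[59,61] -> miss, prune
    N16 x:[121/3,125/3] y:[136/3,46] z:[43,46] -> miss, prune
  N22 x:[92/3,116/3] y:[42,47] z:[34,66] -> miss, prune

Summary -> nodes [0, 9, 1, 11, 17, 19, 13, 14, 7, 12, 15, 16, 22]; box-tests=13; leaf-entries=1; first=P11

== RESULT ==
13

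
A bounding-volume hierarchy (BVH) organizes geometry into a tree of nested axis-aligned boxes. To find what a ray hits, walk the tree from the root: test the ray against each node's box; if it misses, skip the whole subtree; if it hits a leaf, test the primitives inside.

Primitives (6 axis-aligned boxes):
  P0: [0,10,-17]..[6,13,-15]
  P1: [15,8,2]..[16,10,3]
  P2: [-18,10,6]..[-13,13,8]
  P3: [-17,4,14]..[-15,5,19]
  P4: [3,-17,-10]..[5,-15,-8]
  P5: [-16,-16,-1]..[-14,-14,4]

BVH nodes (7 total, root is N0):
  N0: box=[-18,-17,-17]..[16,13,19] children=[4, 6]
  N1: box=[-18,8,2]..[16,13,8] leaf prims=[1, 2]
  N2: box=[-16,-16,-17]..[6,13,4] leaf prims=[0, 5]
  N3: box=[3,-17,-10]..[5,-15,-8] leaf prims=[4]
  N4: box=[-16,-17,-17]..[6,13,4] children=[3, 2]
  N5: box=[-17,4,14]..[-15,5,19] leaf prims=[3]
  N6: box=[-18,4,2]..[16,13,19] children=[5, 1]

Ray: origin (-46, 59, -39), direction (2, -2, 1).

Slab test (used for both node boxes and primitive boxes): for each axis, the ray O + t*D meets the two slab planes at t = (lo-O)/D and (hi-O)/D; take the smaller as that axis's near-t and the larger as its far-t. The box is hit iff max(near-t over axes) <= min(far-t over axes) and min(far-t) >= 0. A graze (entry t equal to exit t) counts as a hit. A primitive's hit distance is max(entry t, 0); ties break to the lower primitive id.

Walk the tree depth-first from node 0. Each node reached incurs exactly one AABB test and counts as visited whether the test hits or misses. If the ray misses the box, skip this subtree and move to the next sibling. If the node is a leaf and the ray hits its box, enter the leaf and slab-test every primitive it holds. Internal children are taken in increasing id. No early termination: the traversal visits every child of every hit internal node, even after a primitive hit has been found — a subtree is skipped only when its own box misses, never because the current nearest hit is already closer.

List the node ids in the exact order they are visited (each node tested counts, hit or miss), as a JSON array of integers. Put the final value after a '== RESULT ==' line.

Walk:
N0 x:[14,31] y:[23,38] z:[22,58] -> hit [23,31], descend [4, 6]
  N4 x:[15,26] y:[23,38] z:[22,43] -> hit [23,26], descend [2, 3]
    N2 x:[15,26] y:[23,75/2] z:[22,43] -> hit [23,26] leaf, test {P0@t=23, P5(miss)}
    N3 x:[49/2,51/2] y:[37,38] z:[29,31] -> miss, prune
  N6 x:[14,31] y:[23,55/2] z:[41,58] -> miss, prune

5 AABB tests over nodes [0, 4, 2, 3, 6]; 1 leaf entered; closest P0.

== RESULT ==
[0, 4, 2, 3, 6]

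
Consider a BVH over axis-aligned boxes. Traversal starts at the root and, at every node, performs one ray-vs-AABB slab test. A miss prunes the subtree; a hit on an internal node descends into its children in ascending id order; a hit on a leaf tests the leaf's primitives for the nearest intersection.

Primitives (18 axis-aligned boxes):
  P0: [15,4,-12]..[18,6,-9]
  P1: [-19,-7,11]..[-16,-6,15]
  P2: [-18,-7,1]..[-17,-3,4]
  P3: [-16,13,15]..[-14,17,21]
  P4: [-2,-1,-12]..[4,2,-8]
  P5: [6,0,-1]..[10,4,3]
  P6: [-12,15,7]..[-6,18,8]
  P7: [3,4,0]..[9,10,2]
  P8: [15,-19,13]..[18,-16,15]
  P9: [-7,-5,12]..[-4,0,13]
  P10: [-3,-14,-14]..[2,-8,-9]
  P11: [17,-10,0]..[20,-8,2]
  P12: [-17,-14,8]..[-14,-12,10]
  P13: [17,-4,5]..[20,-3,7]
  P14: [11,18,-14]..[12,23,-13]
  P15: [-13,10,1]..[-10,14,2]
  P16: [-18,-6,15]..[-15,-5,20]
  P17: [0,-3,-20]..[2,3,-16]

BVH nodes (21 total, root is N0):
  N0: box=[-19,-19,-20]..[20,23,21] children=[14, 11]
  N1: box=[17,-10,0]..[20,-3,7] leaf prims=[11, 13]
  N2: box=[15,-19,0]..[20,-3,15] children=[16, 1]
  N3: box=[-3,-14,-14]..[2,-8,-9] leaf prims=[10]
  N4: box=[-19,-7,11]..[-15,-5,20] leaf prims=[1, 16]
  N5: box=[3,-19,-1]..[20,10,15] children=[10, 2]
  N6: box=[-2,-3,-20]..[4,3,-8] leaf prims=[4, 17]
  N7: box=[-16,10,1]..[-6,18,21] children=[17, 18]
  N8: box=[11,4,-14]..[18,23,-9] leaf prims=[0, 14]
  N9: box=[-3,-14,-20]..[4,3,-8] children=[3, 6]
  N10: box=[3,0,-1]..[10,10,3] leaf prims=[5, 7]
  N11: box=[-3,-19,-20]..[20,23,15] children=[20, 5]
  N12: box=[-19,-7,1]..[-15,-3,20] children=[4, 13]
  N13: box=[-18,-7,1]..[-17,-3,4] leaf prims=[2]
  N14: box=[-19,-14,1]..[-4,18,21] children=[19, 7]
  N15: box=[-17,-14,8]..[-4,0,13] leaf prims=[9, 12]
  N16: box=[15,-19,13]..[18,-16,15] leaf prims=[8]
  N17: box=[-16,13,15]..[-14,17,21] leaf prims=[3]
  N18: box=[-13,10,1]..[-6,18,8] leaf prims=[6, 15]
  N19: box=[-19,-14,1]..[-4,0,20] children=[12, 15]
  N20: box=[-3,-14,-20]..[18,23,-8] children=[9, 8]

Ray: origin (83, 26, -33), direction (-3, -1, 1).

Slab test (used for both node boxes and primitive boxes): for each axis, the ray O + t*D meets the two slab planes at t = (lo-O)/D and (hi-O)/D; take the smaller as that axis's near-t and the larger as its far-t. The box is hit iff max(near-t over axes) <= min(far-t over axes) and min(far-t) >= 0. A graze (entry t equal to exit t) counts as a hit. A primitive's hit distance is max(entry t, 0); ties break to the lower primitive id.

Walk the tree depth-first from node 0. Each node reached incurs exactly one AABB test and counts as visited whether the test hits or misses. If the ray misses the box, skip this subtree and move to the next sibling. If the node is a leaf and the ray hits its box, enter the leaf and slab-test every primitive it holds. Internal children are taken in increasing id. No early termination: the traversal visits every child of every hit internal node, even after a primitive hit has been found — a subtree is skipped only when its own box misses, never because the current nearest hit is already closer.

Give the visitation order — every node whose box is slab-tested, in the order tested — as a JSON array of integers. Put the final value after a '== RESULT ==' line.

Traverse from the root:
N0 x:[21,34] y:[3,45] z:[13,54] -> hit [21,34], descend [11, 14]
  N11 x:[21,86/3] y:[3,45] z:[13,48] -> hit [21,86/3], descend [5, 20]
    N5 x:[21,80/3] y:[16,45] z:[32,48] -> miss, prune
    N20 x:[65/3,86/3] y:[3,40] z:[13,25] -> hit [65/3,25], descend [8, 9]
      N8 x:[65/3,24] y:[3,22] z:[19,24] -> hit [65/3,22] leaf, test {P0@t=65/3, P14(miss)}
      N9 x:[79/3,86/3] y:[23,40] z:[13,25] -> miss, prune
  N14 x:[29,34] y:[8,40] z:[34,54] -> hit [34,34], descend [7, 19]
    N7 x:[89/3,33] y:[8,16] z:[34,54] -> miss, prune
    N19 x:[29,34] y:[26,40] z:[34,53] -> hit [34,34], descend [12, 15]
      N12 x:[98/3,34] y:[29,33] z:[34,53] -> miss, prune
      N15 x:[29,100/3] y:[26,40] z:[41,46] -> miss, prune

Summary -> nodes [0, 11, 5, 20, 8, 9, 14, 7, 19, 12, 15]; box-tests=11; leaf-entries=1; first=P0

== RESULT ==
[0, 11, 5, 20, 8, 9, 14, 7, 19, 12, 15]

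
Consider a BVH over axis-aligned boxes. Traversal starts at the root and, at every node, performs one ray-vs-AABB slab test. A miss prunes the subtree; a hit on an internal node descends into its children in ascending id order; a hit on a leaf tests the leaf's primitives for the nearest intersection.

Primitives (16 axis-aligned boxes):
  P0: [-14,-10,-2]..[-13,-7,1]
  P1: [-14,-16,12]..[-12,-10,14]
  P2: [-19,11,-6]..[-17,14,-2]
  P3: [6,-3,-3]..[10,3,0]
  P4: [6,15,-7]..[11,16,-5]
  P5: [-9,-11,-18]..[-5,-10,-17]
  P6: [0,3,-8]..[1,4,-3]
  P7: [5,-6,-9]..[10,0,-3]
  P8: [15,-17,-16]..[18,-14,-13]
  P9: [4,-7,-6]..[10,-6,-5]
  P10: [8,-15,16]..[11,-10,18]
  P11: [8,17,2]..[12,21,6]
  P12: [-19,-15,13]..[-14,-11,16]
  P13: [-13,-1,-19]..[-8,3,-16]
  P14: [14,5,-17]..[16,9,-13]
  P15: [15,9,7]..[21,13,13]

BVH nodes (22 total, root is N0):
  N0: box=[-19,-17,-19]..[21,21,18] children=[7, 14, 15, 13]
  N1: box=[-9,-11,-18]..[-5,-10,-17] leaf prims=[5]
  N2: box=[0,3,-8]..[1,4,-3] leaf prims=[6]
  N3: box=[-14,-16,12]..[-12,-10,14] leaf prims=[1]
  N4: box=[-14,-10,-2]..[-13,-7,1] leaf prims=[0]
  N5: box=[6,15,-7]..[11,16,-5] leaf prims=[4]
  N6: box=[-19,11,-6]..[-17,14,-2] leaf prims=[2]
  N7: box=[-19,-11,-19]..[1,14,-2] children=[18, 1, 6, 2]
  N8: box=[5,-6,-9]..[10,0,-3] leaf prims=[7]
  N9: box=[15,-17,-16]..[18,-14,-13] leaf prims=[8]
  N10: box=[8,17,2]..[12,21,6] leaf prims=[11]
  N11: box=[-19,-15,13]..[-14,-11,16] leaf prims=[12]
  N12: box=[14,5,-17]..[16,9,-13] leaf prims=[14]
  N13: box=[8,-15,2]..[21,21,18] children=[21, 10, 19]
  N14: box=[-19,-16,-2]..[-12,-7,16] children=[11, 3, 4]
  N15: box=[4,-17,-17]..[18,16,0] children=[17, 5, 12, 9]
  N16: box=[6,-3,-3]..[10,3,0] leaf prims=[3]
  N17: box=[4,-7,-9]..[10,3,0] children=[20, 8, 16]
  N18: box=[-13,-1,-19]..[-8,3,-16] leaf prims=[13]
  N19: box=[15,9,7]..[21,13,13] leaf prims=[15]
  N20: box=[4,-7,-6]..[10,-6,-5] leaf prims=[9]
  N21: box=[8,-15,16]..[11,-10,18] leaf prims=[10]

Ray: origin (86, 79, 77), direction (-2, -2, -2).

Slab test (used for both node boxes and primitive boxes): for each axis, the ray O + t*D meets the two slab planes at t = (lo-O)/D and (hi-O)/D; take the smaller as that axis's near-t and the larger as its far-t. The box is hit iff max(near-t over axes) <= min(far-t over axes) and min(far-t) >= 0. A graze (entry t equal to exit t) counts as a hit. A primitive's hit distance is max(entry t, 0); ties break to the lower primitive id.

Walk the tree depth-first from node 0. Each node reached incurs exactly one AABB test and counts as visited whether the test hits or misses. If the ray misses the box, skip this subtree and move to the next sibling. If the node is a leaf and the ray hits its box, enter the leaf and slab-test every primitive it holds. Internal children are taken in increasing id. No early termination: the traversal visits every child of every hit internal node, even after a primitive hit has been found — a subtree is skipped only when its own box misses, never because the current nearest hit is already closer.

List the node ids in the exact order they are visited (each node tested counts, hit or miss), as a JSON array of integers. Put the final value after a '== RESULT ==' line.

Traverse from the root:
N0 x:[65/2,105/2] y:[29,48] z:[59/2,48] -> hit [65/2,48], descend [7, 13, 14, 15]
  N7 x:[85/2,105/2] y:[65/2,45] z:[79/2,48] -> hit [85/2,45], descend [1, 2, 6, 18]
    N1 x:[91/2,95/2] y:[89/2,45] z:[47,95/2] -> miss, prune
    N2 x:[85/2,43] y:[75/2,38] z:[40,85/2] -> miss, prune
    N6 x:[103/2,105/2] y:[65/2,34] z:[79/2,83/2] -> miss, prune
    N18 x:[47,99/2] y:[38,40] z:[93/2,48] -> miss, prune
  N13 x:[65/2,39] y:[29,47] z:[59/2,75/2] -> hit [65/2,75/2], descend [10, 19, 21]
    N10 x:[37,39] y:[29,31] z:[71/2,75/2] -> miss, prune
    N19 x:[65/2,71/2] y:[33,35] z:[32,35] -> hit [33,35] leaf, test {P15@t=33}
    N21 x:[75/2,39] y:[89/2,47] z:[59/2,61/2] -> miss, prune
  N14 x:[49,105/2] y:[43,95/2] z:[61/2,79/2] -> miss, prune
  N15 x:[34,41] y:[63/2,48] z:[77/2,47] -> hit [77/2,41], descend [5, 9, 12, 17]
    N5 x:[75/2,40] y:[63/2,32] z:[41,42] -> miss, prune
    N9 x:[34,71/2] y:[93/2,48] z:[45,93/2] -> miss, prune
    N12 x:[35,36] y:[35,37] z:[45,47] -> miss, prune
    N17 x:[38,41] y:[38,43] z:[77/2,43] -> hit [77/2,41], descend [8, 16, 20]
      N8 x:[38,81/2] y:[79/2,85/2] z:[40,43] -> hit [40,81/2] leaf, test {P7@t=40}
      N16 x:[38,40] y:[38,41] z:[77/2,40] -> hit [77/2,40] leaf, test {P3@t=77/2}
      N20 x:[38,41] y:[85/2,43] z:[41,83/2] -> miss, prune

Summary -> nodes [0, 7, 1, 2, 6, 18, 13, 10, 19, 21, 14, 15, 5, 9, 12, 17, 8, 16, 20]; box-tests=19; leaf-entries=3; first=P15

== RESULT ==
[0, 7, 1, 2, 6, 18, 13, 10, 19, 21, 14, 15, 5, 9, 12, 17, 8, 16, 20]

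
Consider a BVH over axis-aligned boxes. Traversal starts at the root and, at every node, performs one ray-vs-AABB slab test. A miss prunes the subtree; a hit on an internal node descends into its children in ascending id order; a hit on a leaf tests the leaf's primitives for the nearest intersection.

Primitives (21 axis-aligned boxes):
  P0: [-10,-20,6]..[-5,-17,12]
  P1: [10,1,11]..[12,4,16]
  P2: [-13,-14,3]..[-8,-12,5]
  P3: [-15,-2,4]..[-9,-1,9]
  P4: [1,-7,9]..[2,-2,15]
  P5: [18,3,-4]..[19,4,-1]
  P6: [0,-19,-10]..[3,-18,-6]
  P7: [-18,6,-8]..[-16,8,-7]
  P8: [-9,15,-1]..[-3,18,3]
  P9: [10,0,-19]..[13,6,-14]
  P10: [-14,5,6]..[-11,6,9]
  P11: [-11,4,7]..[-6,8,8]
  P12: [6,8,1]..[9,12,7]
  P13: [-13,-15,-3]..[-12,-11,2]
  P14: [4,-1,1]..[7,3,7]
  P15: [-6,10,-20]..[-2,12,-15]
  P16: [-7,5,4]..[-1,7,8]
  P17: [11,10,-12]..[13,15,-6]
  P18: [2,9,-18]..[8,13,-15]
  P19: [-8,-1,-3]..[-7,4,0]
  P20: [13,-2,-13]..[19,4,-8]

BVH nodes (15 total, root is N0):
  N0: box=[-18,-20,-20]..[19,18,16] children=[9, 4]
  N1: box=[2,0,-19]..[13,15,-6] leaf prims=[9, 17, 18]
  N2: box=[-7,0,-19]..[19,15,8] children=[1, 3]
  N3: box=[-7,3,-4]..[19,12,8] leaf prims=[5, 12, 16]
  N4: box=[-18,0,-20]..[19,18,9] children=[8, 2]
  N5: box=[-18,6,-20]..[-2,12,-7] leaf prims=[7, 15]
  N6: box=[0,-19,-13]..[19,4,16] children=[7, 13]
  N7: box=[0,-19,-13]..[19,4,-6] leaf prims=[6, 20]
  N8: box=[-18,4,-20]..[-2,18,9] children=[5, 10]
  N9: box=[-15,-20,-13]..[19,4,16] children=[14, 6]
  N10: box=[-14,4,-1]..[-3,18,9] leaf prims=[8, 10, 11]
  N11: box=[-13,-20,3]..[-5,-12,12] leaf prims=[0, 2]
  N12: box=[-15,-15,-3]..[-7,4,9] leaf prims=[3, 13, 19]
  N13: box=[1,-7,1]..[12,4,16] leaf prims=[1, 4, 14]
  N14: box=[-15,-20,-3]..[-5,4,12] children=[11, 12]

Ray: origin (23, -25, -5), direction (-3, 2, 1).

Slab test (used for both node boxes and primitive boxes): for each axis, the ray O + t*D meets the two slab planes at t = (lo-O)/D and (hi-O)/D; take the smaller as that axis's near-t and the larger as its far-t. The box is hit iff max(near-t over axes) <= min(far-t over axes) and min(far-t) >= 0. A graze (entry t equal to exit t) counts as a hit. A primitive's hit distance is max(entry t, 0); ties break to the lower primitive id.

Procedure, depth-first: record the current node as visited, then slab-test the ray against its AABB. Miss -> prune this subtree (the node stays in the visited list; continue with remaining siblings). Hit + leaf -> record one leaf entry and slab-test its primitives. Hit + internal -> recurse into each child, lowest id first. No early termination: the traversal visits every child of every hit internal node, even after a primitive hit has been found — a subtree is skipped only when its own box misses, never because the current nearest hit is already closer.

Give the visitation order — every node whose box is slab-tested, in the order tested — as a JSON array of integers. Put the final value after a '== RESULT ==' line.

Trace the traversal:
N0 x:[4/3,41/3] y:[5/2,43/2] z:[-15,21] -> hit [5/2,41/3], descend [4, 9]
  N4 x:[4/3,41/3] y:[25/2,43/2] z:[-15,14] -> hit [25/2,41/3], descend [2, 8]
    N2 x:[4/3,10] y:[25/2,20] z:[-14,13] -> miss, prune
    N8 x:[25/3,41/3] y:[29/2,43/2] z:[-15,14] -> miss, prune
  N9 x:[4/3,38/3] y:[5/2,29/2] z:[-8,21] -> hit [5/2,38/3], descend [6, 14]
    N6 x:[4/3,23/3] y:[3,29/2] z:[-8,21] -> hit [3,23/3], descend [7, 13]
      N7 x:[4/3,23/3] y:[3,29/2] z:[-8,-1] -> miss, prune
      N13 x:[11/3,22/3] y:[9,29/2] z:[6,21] -> miss, prune
    N14 x:[28/3,38/3] y:[5/2,29/2] z:[2,17] -> hit [28/3,38/3], descend [11, 12]
      N11 x:[28/3,12] y:[5/2,13/2] z:[8,17] -> miss, prune
      N12 x:[10,38/3] y:[5,29/2] z:[2,14] -> hit [10,38/3] leaf, test {P3@t=23/2, P13(miss), P19(miss)}

Summary -> nodes [0, 4, 2, 8, 9, 6, 7, 13, 14, 11, 12]; box-tests=11; leaf-entries=1; first=P3

== RESULT ==
[0, 4, 2, 8, 9, 6, 7, 13, 14, 11, 12]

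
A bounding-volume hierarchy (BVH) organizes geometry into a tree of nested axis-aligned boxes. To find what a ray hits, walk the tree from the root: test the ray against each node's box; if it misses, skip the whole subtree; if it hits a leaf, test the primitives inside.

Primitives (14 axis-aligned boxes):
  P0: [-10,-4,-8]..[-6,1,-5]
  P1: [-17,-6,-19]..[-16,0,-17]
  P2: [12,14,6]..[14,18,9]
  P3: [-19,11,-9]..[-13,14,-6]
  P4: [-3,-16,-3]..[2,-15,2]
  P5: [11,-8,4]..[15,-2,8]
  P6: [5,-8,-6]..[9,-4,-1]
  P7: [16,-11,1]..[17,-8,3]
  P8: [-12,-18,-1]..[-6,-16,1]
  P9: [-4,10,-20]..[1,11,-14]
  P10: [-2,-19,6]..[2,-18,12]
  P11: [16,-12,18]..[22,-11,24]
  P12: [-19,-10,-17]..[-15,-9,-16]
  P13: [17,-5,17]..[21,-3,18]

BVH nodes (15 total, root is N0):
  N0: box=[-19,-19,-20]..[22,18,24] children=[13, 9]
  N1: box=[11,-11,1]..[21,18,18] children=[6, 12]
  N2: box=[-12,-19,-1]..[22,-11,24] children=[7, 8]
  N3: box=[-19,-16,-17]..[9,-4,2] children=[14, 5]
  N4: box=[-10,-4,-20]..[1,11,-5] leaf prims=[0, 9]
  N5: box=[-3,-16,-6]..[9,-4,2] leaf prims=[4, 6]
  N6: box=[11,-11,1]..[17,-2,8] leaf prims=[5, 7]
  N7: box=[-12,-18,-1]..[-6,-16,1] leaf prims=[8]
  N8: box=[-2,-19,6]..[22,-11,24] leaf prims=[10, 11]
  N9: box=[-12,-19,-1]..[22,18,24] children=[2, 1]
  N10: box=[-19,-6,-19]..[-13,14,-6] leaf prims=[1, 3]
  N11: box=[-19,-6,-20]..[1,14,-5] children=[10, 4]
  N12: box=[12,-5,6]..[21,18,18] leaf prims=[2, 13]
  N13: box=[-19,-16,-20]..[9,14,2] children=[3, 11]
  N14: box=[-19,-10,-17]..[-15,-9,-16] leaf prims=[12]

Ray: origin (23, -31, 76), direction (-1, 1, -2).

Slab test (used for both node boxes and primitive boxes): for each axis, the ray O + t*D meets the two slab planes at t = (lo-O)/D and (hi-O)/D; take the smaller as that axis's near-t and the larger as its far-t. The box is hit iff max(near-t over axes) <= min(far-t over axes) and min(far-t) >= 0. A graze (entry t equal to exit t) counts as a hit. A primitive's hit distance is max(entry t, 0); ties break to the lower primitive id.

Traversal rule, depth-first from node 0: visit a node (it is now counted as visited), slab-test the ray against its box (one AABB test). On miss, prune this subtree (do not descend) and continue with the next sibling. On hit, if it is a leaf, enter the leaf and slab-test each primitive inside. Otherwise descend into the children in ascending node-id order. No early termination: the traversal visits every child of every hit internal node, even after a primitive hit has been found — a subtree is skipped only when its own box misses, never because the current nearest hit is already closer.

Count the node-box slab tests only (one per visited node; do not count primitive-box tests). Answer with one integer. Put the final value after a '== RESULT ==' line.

Walk:
N0 x:[1,42] y:[12,49] z:[26,48] -> hit [26,42], descend [9, 13]
  N9 x:[1,35] y:[12,49] z:[26,77/2] -> hit [26,35], descend [1, 2]
    N1 x:[2,12] y:[20,49] z:[29,75/2] -> miss, prune
    N2 x:[1,35] y:[12,20] z:[26,77/2] -> miss, prune
  N13 x:[14,42] y:[15,45] z:[37,48] -> hit [37,42], descend [3, 11]
    N3 x:[14,42] y:[15,27] z:[37,93/2] -> miss, prune
    N11 x:[22,42] y:[25,45] z:[81/2,48] -> hit [81/2,42], descend [4, 10]
      N4 x:[22,33] y:[27,42] z:[81/2,48] -> miss, prune
      N10 x:[36,42] y:[25,45] z:[41,95/2] -> hit [41,42] leaf, test {P1(miss), P3@t=42}

Summary -> nodes [0, 9, 1, 2, 13, 3, 11, 4, 10]; box-tests=9; leaf-entries=1; first=P3

== RESULT ==
9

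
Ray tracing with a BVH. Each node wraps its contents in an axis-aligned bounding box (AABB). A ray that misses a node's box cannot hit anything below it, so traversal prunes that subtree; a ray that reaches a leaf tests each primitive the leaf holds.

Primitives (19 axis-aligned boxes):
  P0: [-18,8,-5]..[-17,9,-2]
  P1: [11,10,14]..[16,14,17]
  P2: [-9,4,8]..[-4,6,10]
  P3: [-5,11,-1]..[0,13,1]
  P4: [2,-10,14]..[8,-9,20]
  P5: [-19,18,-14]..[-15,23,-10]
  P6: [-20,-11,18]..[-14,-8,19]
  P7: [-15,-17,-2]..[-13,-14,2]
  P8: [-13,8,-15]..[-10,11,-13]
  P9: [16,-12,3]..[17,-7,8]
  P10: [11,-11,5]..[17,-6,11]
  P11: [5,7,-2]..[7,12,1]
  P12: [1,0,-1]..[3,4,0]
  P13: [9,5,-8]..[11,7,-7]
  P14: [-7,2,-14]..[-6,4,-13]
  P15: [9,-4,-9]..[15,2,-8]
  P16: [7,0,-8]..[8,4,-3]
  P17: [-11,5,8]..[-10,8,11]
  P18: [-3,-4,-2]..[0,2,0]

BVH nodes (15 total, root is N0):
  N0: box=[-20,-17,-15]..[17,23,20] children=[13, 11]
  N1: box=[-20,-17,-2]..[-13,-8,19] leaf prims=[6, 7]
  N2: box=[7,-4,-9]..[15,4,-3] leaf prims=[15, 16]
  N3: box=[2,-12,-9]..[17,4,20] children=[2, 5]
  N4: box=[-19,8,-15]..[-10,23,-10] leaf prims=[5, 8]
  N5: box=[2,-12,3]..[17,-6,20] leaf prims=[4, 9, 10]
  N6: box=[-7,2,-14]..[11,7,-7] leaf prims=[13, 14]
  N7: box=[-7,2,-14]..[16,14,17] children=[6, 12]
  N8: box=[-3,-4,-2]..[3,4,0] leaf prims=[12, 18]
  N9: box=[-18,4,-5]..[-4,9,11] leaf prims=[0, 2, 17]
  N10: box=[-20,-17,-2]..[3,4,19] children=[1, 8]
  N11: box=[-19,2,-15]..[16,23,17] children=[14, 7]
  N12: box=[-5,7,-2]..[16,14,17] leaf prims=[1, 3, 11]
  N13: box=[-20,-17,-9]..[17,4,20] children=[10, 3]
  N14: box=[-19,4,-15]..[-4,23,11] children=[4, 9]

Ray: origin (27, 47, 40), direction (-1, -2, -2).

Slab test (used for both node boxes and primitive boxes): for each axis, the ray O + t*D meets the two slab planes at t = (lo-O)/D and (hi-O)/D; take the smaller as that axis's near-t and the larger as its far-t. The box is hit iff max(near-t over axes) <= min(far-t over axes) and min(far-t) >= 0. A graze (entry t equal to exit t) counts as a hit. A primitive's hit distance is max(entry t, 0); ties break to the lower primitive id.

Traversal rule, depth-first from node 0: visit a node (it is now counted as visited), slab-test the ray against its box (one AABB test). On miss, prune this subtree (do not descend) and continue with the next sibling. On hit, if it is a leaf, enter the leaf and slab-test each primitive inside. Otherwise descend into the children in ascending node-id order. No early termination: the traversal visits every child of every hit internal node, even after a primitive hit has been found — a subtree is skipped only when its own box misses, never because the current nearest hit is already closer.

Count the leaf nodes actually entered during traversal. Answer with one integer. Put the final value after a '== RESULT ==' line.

Trace the traversal:
N0 x:[10,47] y:[12,32] z:[10,55/2] -> hit [12,55/2], descend [11, 13]
  N11 x:[11,46] y:[12,45/2] z:[23/2,55/2] -> hit [12,45/2], descend [7, 14]
    N7 x:[11,34] y:[33/2,45/2] z:[23/2,27] -> hit [33/2,45/2], descend [6, 12]
      N6 x:[16,34] y:[20,45/2] z:[47/2,27] -> miss, prune
      N12 x:[11,32] y:[33/2,20] z:[23/2,21] -> hit [33/2,20] leaf, test {P1(miss), P3(miss), P11@t=20}
    N14 x:[31,46] y:[12,43/2] z:[29/2,55/2] -> miss, prune
  N13 x:[10,47] y:[43/2,32] z:[10,49/2] -> hit [43/2,49/2], descend [3, 10]
    N3 x:[10,25] y:[43/2,59/2] z:[10,49/2] -> hit [43/2,49/2], descend [2, 5]
      N2 x:[12,20] y:[43/2,51/2] z:[43/2,49/2] -> miss, prune
      N5 x:[10,25] y:[53/2,59/2] z:[10,37/2] -> miss, prune
    N10 x:[24,47] y:[43/2,32] z:[21/2,21] -> miss, prune

Visited [0, 11, 7, 6, 12, 14, 13, 3, 2, 5, 10]. Tests: 11 box, 1 leaf. Nearest: P11.

== RESULT ==
1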